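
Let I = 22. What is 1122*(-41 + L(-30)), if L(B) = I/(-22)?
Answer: -47124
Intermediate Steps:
L(B) = -1 (L(B) = 22/(-22) = 22*(-1/22) = -1)
1122*(-41 + L(-30)) = 1122*(-41 - 1) = 1122*(-42) = -47124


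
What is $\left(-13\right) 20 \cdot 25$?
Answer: $-6500$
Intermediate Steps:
$\left(-13\right) 20 \cdot 25 = \left(-260\right) 25 = -6500$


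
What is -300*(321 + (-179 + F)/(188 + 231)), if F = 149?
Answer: -40340700/419 ≈ -96279.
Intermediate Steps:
-300*(321 + (-179 + F)/(188 + 231)) = -300*(321 + (-179 + 149)/(188 + 231)) = -300*(321 - 30/419) = -300*134469/419 = -40340700/419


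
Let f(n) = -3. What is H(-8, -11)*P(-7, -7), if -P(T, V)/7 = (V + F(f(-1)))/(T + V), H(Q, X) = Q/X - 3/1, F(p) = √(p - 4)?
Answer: 175/22 - 25*I*√7/22 ≈ 7.9545 - 3.0065*I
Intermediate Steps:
F(p) = √(-4 + p)
H(Q, X) = -3 + Q/X (H(Q, X) = Q/X - 3*1 = Q/X - 3 = -3 + Q/X)
P(T, V) = -7*(V + I*√7)/(T + V) (P(T, V) = -7*(V + √(-4 - 3))/(T + V) = -7*(V + √(-7))/(T + V) = -7*(V + I*√7)/(T + V))
H(-8, -11)*P(-7, -7) = (-3 - 8/(-11))*(7*(-1*(-7) - I*√7)/(-7 - 7)) = (-3 - 8*(-1/11))*(7*(7 - I*√7)/(-14)) = (-3 + 8/11)*(7*(-1/14)*(7 - I*√7)) = -25*(-7/2 + I*√7/2)/11 = 175/22 - 25*I*√7/22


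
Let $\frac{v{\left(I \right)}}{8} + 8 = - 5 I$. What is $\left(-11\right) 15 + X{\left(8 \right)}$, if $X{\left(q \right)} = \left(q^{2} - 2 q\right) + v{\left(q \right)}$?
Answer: $-501$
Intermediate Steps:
$v{\left(I \right)} = -64 - 40 I$ ($v{\left(I \right)} = -64 + 8 \left(- 5 I\right) = -64 - 40 I$)
$X{\left(q \right)} = -64 + q^{2} - 42 q$ ($X{\left(q \right)} = \left(q^{2} - 2 q\right) - \left(64 + 40 q\right) = -64 + q^{2} - 42 q$)
$\left(-11\right) 15 + X{\left(8 \right)} = \left(-11\right) 15 - \left(400 - 64\right) = -165 - 336 = -501$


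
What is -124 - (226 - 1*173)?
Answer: -177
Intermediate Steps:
-124 - (226 - 1*173) = -124 - (226 - 173) = -124 - 1*53 = -124 - 53 = -177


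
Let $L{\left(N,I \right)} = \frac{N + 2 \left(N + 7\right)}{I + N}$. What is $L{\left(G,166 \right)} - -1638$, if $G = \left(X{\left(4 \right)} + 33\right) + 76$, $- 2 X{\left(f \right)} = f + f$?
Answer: $\frac{444227}{271} \approx 1639.2$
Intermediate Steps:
$X{\left(f \right)} = - f$ ($X{\left(f \right)} = - \frac{f + f}{2} = - \frac{2 f}{2} = - f$)
$G = 105$ ($G = \left(\left(-1\right) 4 + 33\right) + 76 = \left(-4 + 33\right) + 76 = 29 + 76 = 105$)
$L{\left(N,I \right)} = \frac{14 + 3 N}{I + N}$ ($L{\left(N,I \right)} = \frac{N + 2 \left(7 + N\right)}{I + N} = \frac{N + \left(14 + 2 N\right)}{I + N} = \frac{14 + 3 N}{I + N}$)
$L{\left(G,166 \right)} - -1638 = \frac{14 + 3 \cdot 105}{166 + 105} - -1638 = \frac{14 + 315}{271} + 1638 = \frac{1}{271} \cdot 329 + 1638 = \frac{329}{271} + 1638 = \frac{444227}{271}$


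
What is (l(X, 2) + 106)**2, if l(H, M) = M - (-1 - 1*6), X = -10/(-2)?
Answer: 13225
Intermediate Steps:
X = 5 (X = -10*(-1/2) = 5)
l(H, M) = 7 + M (l(H, M) = M - (-1 - 6) = M - 1*(-7) = M + 7 = 7 + M)
(l(X, 2) + 106)**2 = ((7 + 2) + 106)**2 = (9 + 106)**2 = 115**2 = 13225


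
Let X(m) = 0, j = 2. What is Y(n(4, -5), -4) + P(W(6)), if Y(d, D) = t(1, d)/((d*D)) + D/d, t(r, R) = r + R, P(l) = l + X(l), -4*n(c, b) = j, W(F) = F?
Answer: 57/4 ≈ 14.250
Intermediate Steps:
n(c, b) = -1/2 (n(c, b) = -1/4*2 = -1/2)
P(l) = l (P(l) = l + 0 = l)
t(r, R) = R + r
Y(d, D) = D/d + (1 + d)/(D*d) (Y(d, D) = (d + 1)/((d*D)) + D/d = (1 + d)/((D*d)) + D/d = (1 + d)*(1/(D*d)) + D/d = (1 + d)/(D*d) + D/d = D/d + (1 + d)/(D*d))
Y(n(4, -5), -4) + P(W(6)) = (1 - 1/2 + (-4)**2)/((-4)*(-1/2)) + 6 = -1/4*(-2)*(1 - 1/2 + 16) + 6 = -1/4*(-2)*33/2 + 6 = 33/4 + 6 = 57/4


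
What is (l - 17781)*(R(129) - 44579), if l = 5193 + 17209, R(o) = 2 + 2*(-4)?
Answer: -206027285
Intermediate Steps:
R(o) = -6 (R(o) = 2 - 8 = -6)
l = 22402
(l - 17781)*(R(129) - 44579) = (22402 - 17781)*(-6 - 44579) = 4621*(-44585) = -206027285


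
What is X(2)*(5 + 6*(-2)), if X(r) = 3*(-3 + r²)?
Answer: -21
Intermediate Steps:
X(r) = -9 + 3*r²
X(2)*(5 + 6*(-2)) = (-9 + 3*2²)*(5 + 6*(-2)) = (-9 + 3*4)*(5 - 12) = (-9 + 12)*(-7) = 3*(-7) = -21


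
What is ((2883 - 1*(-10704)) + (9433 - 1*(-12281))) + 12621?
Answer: 47922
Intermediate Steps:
((2883 - 1*(-10704)) + (9433 - 1*(-12281))) + 12621 = ((2883 + 10704) + (9433 + 12281)) + 12621 = (13587 + 21714) + 12621 = 35301 + 12621 = 47922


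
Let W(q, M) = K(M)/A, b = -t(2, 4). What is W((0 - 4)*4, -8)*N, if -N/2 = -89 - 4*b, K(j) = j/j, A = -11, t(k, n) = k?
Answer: -162/11 ≈ -14.727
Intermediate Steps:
K(j) = 1
b = -2 (b = -1*2 = -2)
W(q, M) = -1/11 (W(q, M) = 1/(-11) = 1*(-1/11) = -1/11)
N = 162 (N = -2*(-89 - 4*(-2)) = -2*(-89 + 8) = -2*(-81) = 162)
W((0 - 4)*4, -8)*N = -1/11*162 = -162/11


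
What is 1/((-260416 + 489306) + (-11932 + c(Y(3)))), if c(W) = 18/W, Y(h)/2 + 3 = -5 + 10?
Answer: 2/433925 ≈ 4.6091e-6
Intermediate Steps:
Y(h) = 4 (Y(h) = -6 + 2*(-5 + 10) = -6 + 2*5 = -6 + 10 = 4)
1/((-260416 + 489306) + (-11932 + c(Y(3)))) = 1/((-260416 + 489306) + (-11932 + 18/4)) = 1/(228890 + (-11932 + 18*(¼))) = 1/(228890 + (-11932 + 9/2)) = 1/(228890 - 23855/2) = 1/(433925/2) = 2/433925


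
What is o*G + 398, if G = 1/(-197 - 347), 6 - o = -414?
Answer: 54023/136 ≈ 397.23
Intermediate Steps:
o = 420 (o = 6 - 1*(-414) = 6 + 414 = 420)
G = -1/544 (G = 1/(-544) = -1/544 ≈ -0.0018382)
o*G + 398 = 420*(-1/544) + 398 = -105/136 + 398 = 54023/136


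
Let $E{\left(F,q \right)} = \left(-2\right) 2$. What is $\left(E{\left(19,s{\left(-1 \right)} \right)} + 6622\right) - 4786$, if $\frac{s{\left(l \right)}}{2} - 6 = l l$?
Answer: $1832$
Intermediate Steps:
$s{\left(l \right)} = 12 + 2 l^{2}$ ($s{\left(l \right)} = 12 + 2 l l = 12 + 2 l^{2}$)
$E{\left(F,q \right)} = -4$
$\left(E{\left(19,s{\left(-1 \right)} \right)} + 6622\right) - 4786 = \left(-4 + 6622\right) - 4786 = 6618 - 4786 = 1832$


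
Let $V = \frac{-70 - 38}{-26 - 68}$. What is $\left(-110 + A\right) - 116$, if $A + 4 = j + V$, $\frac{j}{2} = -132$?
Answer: $- \frac{23164}{47} \approx -492.85$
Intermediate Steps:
$j = -264$ ($j = 2 \left(-132\right) = -264$)
$V = \frac{54}{47}$ ($V = - \frac{108}{-94} = \left(-108\right) \left(- \frac{1}{94}\right) = \frac{54}{47} \approx 1.1489$)
$A = - \frac{12542}{47}$ ($A = -4 + \left(-264 + \frac{54}{47}\right) = -4 - \frac{12354}{47} = - \frac{12542}{47} \approx -266.85$)
$\left(-110 + A\right) - 116 = \left(-110 - \frac{12542}{47}\right) - 116 = - \frac{17712}{47} - 116 = - \frac{23164}{47}$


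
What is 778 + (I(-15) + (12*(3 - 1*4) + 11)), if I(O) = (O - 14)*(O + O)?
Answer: 1647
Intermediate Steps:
I(O) = 2*O*(-14 + O) (I(O) = (-14 + O)*(2*O) = 2*O*(-14 + O))
778 + (I(-15) + (12*(3 - 1*4) + 11)) = 778 + (2*(-15)*(-14 - 15) + (12*(3 - 1*4) + 11)) = 778 + (2*(-15)*(-29) + (12*(3 - 4) + 11)) = 778 + (870 + (12*(-1) + 11)) = 778 + (870 + (-12 + 11)) = 778 + (870 - 1) = 778 + 869 = 1647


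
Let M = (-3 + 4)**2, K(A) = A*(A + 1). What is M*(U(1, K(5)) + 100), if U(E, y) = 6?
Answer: 106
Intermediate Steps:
K(A) = A*(1 + A)
M = 1 (M = 1**2 = 1)
M*(U(1, K(5)) + 100) = 1*(6 + 100) = 1*106 = 106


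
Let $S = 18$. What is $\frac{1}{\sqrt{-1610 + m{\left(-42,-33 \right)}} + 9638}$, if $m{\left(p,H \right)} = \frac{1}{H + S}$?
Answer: $\frac{144570}{1393389811} - \frac{i \sqrt{362265}}{1393389811} \approx 0.00010375 - 4.3196 \cdot 10^{-7} i$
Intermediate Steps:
$m{\left(p,H \right)} = \frac{1}{18 + H}$ ($m{\left(p,H \right)} = \frac{1}{H + 18} = \frac{1}{18 + H}$)
$\frac{1}{\sqrt{-1610 + m{\left(-42,-33 \right)}} + 9638} = \frac{1}{\sqrt{-1610 + \frac{1}{18 - 33}} + 9638} = \frac{1}{\sqrt{-1610 + \frac{1}{-15}} + 9638} = \frac{1}{\sqrt{-1610 - \frac{1}{15}} + 9638} = \frac{1}{\sqrt{- \frac{24151}{15}} + 9638} = \frac{1}{\frac{i \sqrt{362265}}{15} + 9638} = \frac{1}{9638 + \frac{i \sqrt{362265}}{15}}$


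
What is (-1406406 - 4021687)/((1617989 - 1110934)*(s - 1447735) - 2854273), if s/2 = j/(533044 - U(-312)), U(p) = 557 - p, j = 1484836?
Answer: 577739078455/78131942654824438 ≈ 7.3944e-6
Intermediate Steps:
s = 2969672/532175 (s = 2*(1484836/(533044 - (557 - 1*(-312)))) = 2*(1484836/(533044 - (557 + 312))) = 2*(1484836/(533044 - 1*869)) = 2*(1484836/(533044 - 869)) = 2*(1484836/532175) = 2969672/532175 ≈ 5.5803)
(-1406406 - 4021687)/((1617989 - 1110934)*(s - 1447735) - 2854273) = (-1406406 - 4021687)/((1617989 - 1110934)*(2969672/532175 - 1447735) - 2854273) = -5428093/(507055*(-770445403953/532175) - 2854273) = -5428093/(-78131638860277683/106435 - 2854273) = -5428093/(-78131942654824438/106435) = -5428093*(-106435/78131942654824438) = 577739078455/78131942654824438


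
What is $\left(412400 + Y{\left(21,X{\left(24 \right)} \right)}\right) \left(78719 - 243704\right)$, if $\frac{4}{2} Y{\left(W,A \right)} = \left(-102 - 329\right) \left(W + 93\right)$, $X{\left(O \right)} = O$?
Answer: $-63986627505$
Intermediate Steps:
$Y{\left(W,A \right)} = - \frac{40083}{2} - \frac{431 W}{2}$ ($Y{\left(W,A \right)} = \frac{\left(-102 - 329\right) \left(W + 93\right)}{2} = \frac{\left(-431\right) \left(93 + W\right)}{2} = \frac{-40083 - 431 W}{2} = - \frac{40083}{2} - \frac{431 W}{2}$)
$\left(412400 + Y{\left(21,X{\left(24 \right)} \right)}\right) \left(78719 - 243704\right) = \left(412400 - 24567\right) \left(78719 - 243704\right) = \left(412400 - 24567\right) \left(-164985\right) = 387833 \left(-164985\right) = -63986627505$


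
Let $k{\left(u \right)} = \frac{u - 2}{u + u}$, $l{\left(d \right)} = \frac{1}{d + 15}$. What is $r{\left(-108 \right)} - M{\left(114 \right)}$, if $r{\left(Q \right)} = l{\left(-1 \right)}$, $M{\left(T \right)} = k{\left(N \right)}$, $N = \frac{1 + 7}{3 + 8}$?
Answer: $\frac{53}{56} \approx 0.94643$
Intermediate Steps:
$N = \frac{8}{11} \approx 0.72727$
$l{\left(d \right)} = \frac{1}{15 + d}$
$k{\left(u \right)} = \frac{-2 + u}{2 u}$
$M{\left(T \right)} = - \frac{7}{8}$ ($M{\left(T \right)} = \frac{-2 + \frac{8}{11}}{2 \cdot \frac{8}{11}} = \frac{1}{2} \cdot \frac{11}{8} \left(- \frac{14}{11}\right) = - \frac{7}{8}$)
$r{\left(Q \right)} = \frac{1}{14}$ ($r{\left(Q \right)} = \frac{1}{15 - 1} = \frac{1}{14}$)
$r{\left(-108 \right)} - M{\left(114 \right)} = \frac{1}{14} - - \frac{7}{8} = \frac{1}{14} + \frac{7}{8} = \frac{53}{56}$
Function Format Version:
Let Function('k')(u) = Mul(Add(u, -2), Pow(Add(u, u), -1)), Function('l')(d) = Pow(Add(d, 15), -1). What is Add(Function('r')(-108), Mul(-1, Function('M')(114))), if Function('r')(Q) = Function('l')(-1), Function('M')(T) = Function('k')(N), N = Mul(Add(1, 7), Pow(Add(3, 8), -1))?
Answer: Rational(53, 56) ≈ 0.94643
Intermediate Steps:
N = Rational(8, 11) (N = Mul(8, Pow(11, -1)) = Mul(8, Rational(1, 11)) = Rational(8, 11) ≈ 0.72727)
Function('l')(d) = Pow(Add(15, d), -1)
Function('k')(u) = Mul(Rational(1, 2), Pow(u, -1), Add(-2, u)) (Function('k')(u) = Mul(Add(-2, u), Pow(Mul(2, u), -1)) = Mul(Add(-2, u), Mul(Rational(1, 2), Pow(u, -1))) = Mul(Rational(1, 2), Pow(u, -1), Add(-2, u)))
Function('M')(T) = Rational(-7, 8) (Function('M')(T) = Mul(Rational(1, 2), Pow(Rational(8, 11), -1), Add(-2, Rational(8, 11))) = Mul(Rational(1, 2), Rational(11, 8), Rational(-14, 11)) = Rational(-7, 8))
Function('r')(Q) = Rational(1, 14) (Function('r')(Q) = Pow(Add(15, -1), -1) = Pow(14, -1) = Rational(1, 14))
Add(Function('r')(-108), Mul(-1, Function('M')(114))) = Add(Rational(1, 14), Mul(-1, Rational(-7, 8))) = Add(Rational(1, 14), Rational(7, 8)) = Rational(53, 56)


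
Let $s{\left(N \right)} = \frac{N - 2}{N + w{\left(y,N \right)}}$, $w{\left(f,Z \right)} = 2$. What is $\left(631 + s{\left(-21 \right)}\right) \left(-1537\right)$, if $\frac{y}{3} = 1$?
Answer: $- \frac{18462444}{19} \approx -9.7171 \cdot 10^{5}$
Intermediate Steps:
$y = 3$ ($y = 3 \cdot 1 = 3$)
$s{\left(N \right)} = \frac{-2 + N}{2 + N}$ ($s{\left(N \right)} = \frac{N - 2}{N + 2} = \frac{-2 + N}{2 + N}$)
$\left(631 + s{\left(-21 \right)}\right) \left(-1537\right) = \left(631 + \frac{-2 - 21}{2 - 21}\right) \left(-1537\right) = \left(631 + \frac{1}{-19} \left(-23\right)\right) \left(-1537\right) = \left(631 - - \frac{23}{19}\right) \left(-1537\right) = \left(631 + \frac{23}{19}\right) \left(-1537\right) = \frac{12012}{19} \left(-1537\right) = - \frac{18462444}{19}$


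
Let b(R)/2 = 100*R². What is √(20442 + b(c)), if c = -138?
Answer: √3829242 ≈ 1956.8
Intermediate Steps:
b(R) = 200*R² (b(R) = 2*(100*R²) = 200*R²)
√(20442 + b(c)) = √(20442 + 200*(-138)²) = √(20442 + 200*19044) = √(20442 + 3808800) = √3829242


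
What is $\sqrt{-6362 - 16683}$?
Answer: $i \sqrt{23045} \approx 151.81 i$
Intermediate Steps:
$\sqrt{-6362 - 16683} = \sqrt{-23045} = i \sqrt{23045}$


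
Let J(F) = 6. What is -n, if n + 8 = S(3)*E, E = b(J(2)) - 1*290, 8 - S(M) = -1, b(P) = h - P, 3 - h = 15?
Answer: 2780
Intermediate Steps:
h = -12 (h = 3 - 1*15 = 3 - 15 = -12)
b(P) = -12 - P
S(M) = 9 (S(M) = 8 - 1*(-1) = 8 + 1 = 9)
E = -308 (E = (-12 - 1*6) - 1*290 = (-12 - 6) - 290 = -18 - 290 = -308)
n = -2780 (n = -8 + 9*(-308) = -8 - 2772 = -2780)
-n = -1*(-2780) = 2780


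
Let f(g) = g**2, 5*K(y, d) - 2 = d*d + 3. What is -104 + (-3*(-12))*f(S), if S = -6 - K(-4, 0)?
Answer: 1660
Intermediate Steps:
K(y, d) = 1 + d**2/5 (K(y, d) = 2/5 + (d*d + 3)/5 = 2/5 + (d**2 + 3)/5 = 2/5 + (3 + d**2)/5 = 2/5 + (3/5 + d**2/5) = 1 + d**2/5)
S = -7 (S = -6 - (1 + (1/5)*0**2) = -6 - (1 + (1/5)*0) = -6 - (1 + 0) = -6 - 1*1 = -6 - 1 = -7)
-104 + (-3*(-12))*f(S) = -104 - 3*(-12)*(-7)**2 = -104 + 36*49 = -104 + 1764 = 1660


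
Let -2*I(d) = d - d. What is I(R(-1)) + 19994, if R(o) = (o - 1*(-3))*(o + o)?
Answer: 19994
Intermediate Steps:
R(o) = 2*o*(3 + o) (R(o) = (o + 3)*(2*o) = (3 + o)*(2*o) = 2*o*(3 + o))
I(d) = 0 (I(d) = -(d - d)/2 = -½*0 = 0)
I(R(-1)) + 19994 = 0 + 19994 = 19994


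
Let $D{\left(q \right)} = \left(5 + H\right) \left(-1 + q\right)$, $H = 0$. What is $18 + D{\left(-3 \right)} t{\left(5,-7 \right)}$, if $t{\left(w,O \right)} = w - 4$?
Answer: $-2$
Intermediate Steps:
$t{\left(w,O \right)} = -4 + w$ ($t{\left(w,O \right)} = w - 4 = -4 + w$)
$D{\left(q \right)} = -5 + 5 q$ ($D{\left(q \right)} = \left(5 + 0\right) \left(-1 + q\right) = 5 \left(-1 + q\right) = -5 + 5 q$)
$18 + D{\left(-3 \right)} t{\left(5,-7 \right)} = 18 + \left(-5 + 5 \left(-3\right)\right) \left(-4 + 5\right) = 18 + \left(-5 - 15\right) 1 = 18 - 20 = -2$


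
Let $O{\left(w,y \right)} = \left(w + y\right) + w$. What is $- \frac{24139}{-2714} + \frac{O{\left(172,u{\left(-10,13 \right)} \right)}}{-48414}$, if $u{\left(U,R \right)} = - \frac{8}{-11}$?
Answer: $\frac{2140838253}{240891926} \approx 8.8871$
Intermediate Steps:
$u{\left(U,R \right)} = \frac{8}{11}$ ($u{\left(U,R \right)} = \left(-8\right) \left(- \frac{1}{11}\right) = \frac{8}{11}$)
$O{\left(w,y \right)} = y + 2 w$
$- \frac{24139}{-2714} + \frac{O{\left(172,u{\left(-10,13 \right)} \right)}}{-48414} = - \frac{24139}{-2714} + \frac{\frac{8}{11} + 2 \cdot 172}{-48414} = \left(-24139\right) \left(- \frac{1}{2714}\right) + \left(\frac{8}{11} + 344\right) \left(- \frac{1}{48414}\right) = \frac{24139}{2714} + \frac{3792}{11} \left(- \frac{1}{48414}\right) = \frac{24139}{2714} - \frac{632}{88759} = \frac{2140838253}{240891926}$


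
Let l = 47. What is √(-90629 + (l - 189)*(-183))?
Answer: I*√64643 ≈ 254.25*I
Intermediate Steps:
√(-90629 + (l - 189)*(-183)) = √(-90629 + (47 - 189)*(-183)) = √(-90629 - 142*(-183)) = √(-90629 + 25986) = √(-64643) = I*√64643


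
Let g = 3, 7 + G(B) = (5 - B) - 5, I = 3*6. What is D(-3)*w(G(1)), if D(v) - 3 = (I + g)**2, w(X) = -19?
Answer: -8436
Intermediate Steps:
I = 18
G(B) = -7 - B (G(B) = -7 + ((5 - B) - 5) = -7 - B)
D(v) = 444 (D(v) = 3 + (18 + 3)**2 = 3 + 21**2 = 3 + 441 = 444)
D(-3)*w(G(1)) = 444*(-19) = -8436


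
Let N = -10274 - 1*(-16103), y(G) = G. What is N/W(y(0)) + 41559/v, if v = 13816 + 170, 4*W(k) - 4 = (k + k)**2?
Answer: 3884093/666 ≈ 5832.0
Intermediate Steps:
W(k) = 1 + k**2 (W(k) = 1 + (k + k)**2/4 = 1 + (2*k)**2/4 = 1 + (4*k**2)/4 = 1 + k**2)
N = 5829 (N = -10274 + 16103 = 5829)
v = 13986
N/W(y(0)) + 41559/v = 5829/(1 + 0**2) + 41559/13986 = 5829/(1 + 0) + 41559*(1/13986) = 5829/1 + 1979/666 = 5829*1 + 1979/666 = 5829 + 1979/666 = 3884093/666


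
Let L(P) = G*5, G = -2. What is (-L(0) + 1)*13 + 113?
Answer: 256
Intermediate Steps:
L(P) = -10 (L(P) = -2*5 = -10)
(-L(0) + 1)*13 + 113 = (-1*(-10) + 1)*13 + 113 = (10 + 1)*13 + 113 = 11*13 + 113 = 143 + 113 = 256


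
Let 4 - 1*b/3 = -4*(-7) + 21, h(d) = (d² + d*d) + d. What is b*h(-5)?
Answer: -6075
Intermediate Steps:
h(d) = d + 2*d² (h(d) = (d² + d²) + d = 2*d² + d = d + 2*d²)
b = -135 (b = 12 - 3*(-4*(-7) + 21) = 12 - 3*(28 + 21) = 12 - 3*49 = 12 - 147 = -135)
b*h(-5) = -(-675)*(1 + 2*(-5)) = -(-675)*(1 - 10) = -(-675)*(-9) = -135*45 = -6075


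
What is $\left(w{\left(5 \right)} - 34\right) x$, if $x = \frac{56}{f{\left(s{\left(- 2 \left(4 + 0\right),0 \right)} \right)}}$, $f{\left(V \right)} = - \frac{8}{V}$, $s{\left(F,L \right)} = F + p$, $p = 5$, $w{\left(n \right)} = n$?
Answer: $-609$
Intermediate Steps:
$s{\left(F,L \right)} = 5 + F$ ($s{\left(F,L \right)} = F + 5 = 5 + F$)
$x = 21$ ($x = \frac{56}{\left(-8\right) \frac{1}{5 - 2 \left(4 + 0\right)}} = \frac{56}{\left(-8\right) \frac{1}{5 - 8}} = \frac{56}{\left(-8\right) \frac{1}{-3}} = \frac{56}{\left(-8\right) \left(- \frac{1}{3}\right)} = \frac{56}{\frac{8}{3}} = 56 \cdot \frac{3}{8} = 21$)
$\left(w{\left(5 \right)} - 34\right) x = \left(5 - 34\right) 21 = \left(-29\right) 21 = -609$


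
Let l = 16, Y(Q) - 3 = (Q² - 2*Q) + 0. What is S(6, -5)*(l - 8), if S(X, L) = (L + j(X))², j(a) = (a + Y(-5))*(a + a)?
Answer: 2188232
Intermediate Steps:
Y(Q) = 3 + Q² - 2*Q (Y(Q) = 3 + ((Q² - 2*Q) + 0) = 3 + (Q² - 2*Q) = 3 + Q² - 2*Q)
j(a) = 2*a*(38 + a) (j(a) = (a + (3 + (-5)² - 2*(-5)))*(a + a) = (a + (3 + 25 + 10))*(2*a) = (a + 38)*(2*a) = (38 + a)*(2*a) = 2*a*(38 + a))
S(X, L) = (L + 2*X*(38 + X))²
S(6, -5)*(l - 8) = (-5 + 2*6*(38 + 6))²*(16 - 8) = (-5 + 2*6*44)²*8 = (-5 + 528)²*8 = 523²*8 = 273529*8 = 2188232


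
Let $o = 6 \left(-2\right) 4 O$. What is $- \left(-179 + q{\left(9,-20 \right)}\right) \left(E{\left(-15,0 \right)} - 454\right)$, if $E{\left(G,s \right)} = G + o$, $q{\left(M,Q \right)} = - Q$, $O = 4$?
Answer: $-105099$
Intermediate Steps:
$o = -192$ ($o = 6 \left(-2\right) 4 \cdot 4 = \left(-12\right) 4 \cdot 4 = \left(-48\right) 4 = -192$)
$E{\left(G,s \right)} = -192 + G$ ($E{\left(G,s \right)} = G - 192 = -192 + G$)
$- \left(-179 + q{\left(9,-20 \right)}\right) \left(E{\left(-15,0 \right)} - 454\right) = - \left(-179 - -20\right) \left(\left(-192 - 15\right) - 454\right) = - \left(-179 + 20\right) \left(-207 - 454\right) = - \left(-159\right) \left(-661\right) = \left(-1\right) 105099 = -105099$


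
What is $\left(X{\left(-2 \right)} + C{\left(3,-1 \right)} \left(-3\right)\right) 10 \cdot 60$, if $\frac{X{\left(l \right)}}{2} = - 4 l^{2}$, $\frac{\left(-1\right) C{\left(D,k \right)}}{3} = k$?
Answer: $-24600$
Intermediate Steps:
$C{\left(D,k \right)} = - 3 k$
$X{\left(l \right)} = - 8 l^{2}$ ($X{\left(l \right)} = 2 \left(- 4 l^{2}\right) = - 8 l^{2}$)
$\left(X{\left(-2 \right)} + C{\left(3,-1 \right)} \left(-3\right)\right) 10 \cdot 60 = \left(- 8 \left(-2\right)^{2} + \left(-3\right) \left(-1\right) \left(-3\right)\right) 10 \cdot 60 = \left(\left(-8\right) 4 + 3 \left(-3\right)\right) 10 \cdot 60 = \left(-32 - 9\right) 10 \cdot 60 = \left(-41\right) 10 \cdot 60 = \left(-410\right) 60 = -24600$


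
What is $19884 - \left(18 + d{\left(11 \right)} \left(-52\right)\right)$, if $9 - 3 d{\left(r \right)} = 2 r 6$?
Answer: $17734$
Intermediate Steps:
$d{\left(r \right)} = 3 - 4 r$ ($d{\left(r \right)} = 3 - \frac{2 r 6}{3} = 3 - \frac{12 r}{3} = 3 - 4 r$)
$19884 - \left(18 + d{\left(11 \right)} \left(-52\right)\right) = 19884 - \left(18 + \left(3 - 44\right) \left(-52\right)\right) = 19884 - \left(18 - -2132\right) = 19884 - \left(18 + 2132\right) = 19884 - 2150 = 17734$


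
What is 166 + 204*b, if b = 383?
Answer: 78298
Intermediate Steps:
166 + 204*b = 166 + 204*383 = 166 + 78132 = 78298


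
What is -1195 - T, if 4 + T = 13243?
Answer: -14434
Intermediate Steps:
T = 13239 (T = -4 + 13243 = 13239)
-1195 - T = -1195 - 1*13239 = -1195 - 13239 = -14434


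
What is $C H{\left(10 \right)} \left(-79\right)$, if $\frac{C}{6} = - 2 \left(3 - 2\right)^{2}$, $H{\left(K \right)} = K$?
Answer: $9480$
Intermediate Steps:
$C = -12$ ($C = 6 \left(- 2 \left(3 - 2\right)^{2}\right) = 6 \left(- 2 \cdot 1^{2}\right) = 6 \left(\left(-2\right) 1\right) = 6 \left(-2\right) = -12$)
$C H{\left(10 \right)} \left(-79\right) = \left(-12\right) 10 \left(-79\right) = \left(-120\right) \left(-79\right) = 9480$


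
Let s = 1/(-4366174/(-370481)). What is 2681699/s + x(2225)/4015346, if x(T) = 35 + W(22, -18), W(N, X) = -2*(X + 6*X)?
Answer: 145556472129579841/4605601862 ≈ 3.1604e+7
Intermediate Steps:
W(N, X) = -14*X
x(T) = 287 (x(T) = 35 - 14*(-18) = 35 + 252 = 287)
s = 370481/4366174 (s = 1/(-4366174*(-1/370481)) = 1/(4366174/370481) = 370481/4366174 ≈ 0.084853)
2681699/s + x(2225)/4015346 = 2681699/(370481/4366174) + 287/4015346 = 2681699*(4366174/370481) + 287*(1/4015346) = 688750849978/21793 + 287/4015346 = 145556472129579841/4605601862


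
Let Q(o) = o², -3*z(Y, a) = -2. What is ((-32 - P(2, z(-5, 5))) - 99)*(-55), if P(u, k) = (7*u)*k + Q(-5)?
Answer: 27280/3 ≈ 9093.3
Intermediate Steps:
z(Y, a) = ⅔ (z(Y, a) = -⅓*(-2) = ⅔)
P(u, k) = 25 + 7*k*u (P(u, k) = (7*u)*k + (-5)² = 7*k*u + 25 = 25 + 7*k*u)
((-32 - P(2, z(-5, 5))) - 99)*(-55) = ((-32 - (25 + 7*(⅔)*2)) - 99)*(-55) = ((-32 - (25 + 28/3)) - 99)*(-55) = ((-32 - 1*103/3) - 99)*(-55) = ((-32 - 103/3) - 99)*(-55) = (-199/3 - 99)*(-55) = -496/3*(-55) = 27280/3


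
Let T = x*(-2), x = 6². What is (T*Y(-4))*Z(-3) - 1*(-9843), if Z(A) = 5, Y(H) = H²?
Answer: 4083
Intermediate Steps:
x = 36
T = -72 (T = 36*(-2) = -72)
(T*Y(-4))*Z(-3) - 1*(-9843) = -72*(-4)²*5 - 1*(-9843) = -72*16*5 + 9843 = -1152*5 + 9843 = -5760 + 9843 = 4083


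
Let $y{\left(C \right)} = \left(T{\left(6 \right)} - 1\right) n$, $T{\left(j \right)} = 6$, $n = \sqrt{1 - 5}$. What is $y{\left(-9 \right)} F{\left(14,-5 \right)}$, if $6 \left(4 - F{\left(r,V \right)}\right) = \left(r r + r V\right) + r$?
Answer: $- \frac{580 i}{3} \approx - 193.33 i$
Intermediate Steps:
$n = 2 i$ ($n = \sqrt{-4} = 2 i \approx 2.0 i$)
$F{\left(r,V \right)} = 4 - \frac{r}{6} - \frac{r^{2}}{6} - \frac{V r}{6}$ ($F{\left(r,V \right)} = 4 - \frac{\left(r r + r V\right) + r}{6} = 4 - \frac{\left(r^{2} + V r\right) + r}{6} = 4 - \frac{r + r^{2} + V r}{6} = 4 - \left(\frac{r}{6} + \frac{r^{2}}{6} + \frac{V r}{6}\right) = 4 - \frac{r}{6} - \frac{r^{2}}{6} - \frac{V r}{6}$)
$y{\left(C \right)} = 10 i$ ($y{\left(C \right)} = \left(6 - 1\right) 2 i = 5 \cdot 2 i = 10 i$)
$y{\left(-9 \right)} F{\left(14,-5 \right)} = 10 i \left(4 - \frac{7}{3} - \frac{14^{2}}{6} - \left(- \frac{5}{6}\right) 14\right) = 10 i \left(4 - \frac{7}{3} - \frac{98}{3} + \frac{35}{3}\right) = 10 i \left(- \frac{58}{3}\right) = - \frac{580 i}{3}$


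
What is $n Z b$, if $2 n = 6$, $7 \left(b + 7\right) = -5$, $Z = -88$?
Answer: $\frac{14256}{7} \approx 2036.6$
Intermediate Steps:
$b = - \frac{54}{7}$ ($b = -7 + \frac{1}{7} \left(-5\right) = -7 - \frac{5}{7} = - \frac{54}{7} \approx -7.7143$)
$n = 3$ ($n = \frac{1}{2} \cdot 6 = 3$)
$n Z b = 3 \left(-88\right) \left(- \frac{54}{7}\right) = \left(-264\right) \left(- \frac{54}{7}\right) = \frac{14256}{7}$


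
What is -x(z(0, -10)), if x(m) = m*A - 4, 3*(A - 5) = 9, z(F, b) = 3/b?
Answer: 32/5 ≈ 6.4000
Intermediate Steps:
A = 8 (A = 5 + (1/3)*9 = 5 + 3 = 8)
x(m) = -4 + 8*m (x(m) = m*8 - 4 = 8*m - 4 = -4 + 8*m)
-x(z(0, -10)) = -(-4 + 8*(3/(-10))) = -(-4 + 8*(3*(-1/10))) = -(-4 + 8*(-3/10)) = -(-4 - 12/5) = -1*(-32/5) = 32/5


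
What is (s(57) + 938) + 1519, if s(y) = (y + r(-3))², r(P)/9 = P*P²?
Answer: 37053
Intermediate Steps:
r(P) = 9*P³ (r(P) = 9*(P*P²) = 9*P³)
s(y) = (-243 + y)² (s(y) = (y + 9*(-3)³)² = (y + 9*(-27))² = (y - 243)² = (-243 + y)²)
(s(57) + 938) + 1519 = ((-243 + 57)² + 938) + 1519 = ((-186)² + 938) + 1519 = (34596 + 938) + 1519 = 35534 + 1519 = 37053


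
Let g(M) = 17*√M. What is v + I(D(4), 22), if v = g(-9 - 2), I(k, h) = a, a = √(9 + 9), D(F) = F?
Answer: 3*√2 + 17*I*√11 ≈ 4.2426 + 56.383*I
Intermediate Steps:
a = 3*√2 (a = √18 = 3*√2 ≈ 4.2426)
I(k, h) = 3*√2
v = 17*I*√11 (v = 17*√(-9 - 2) = 17*√(-11) = 17*(I*√11) = 17*I*√11 ≈ 56.383*I)
v + I(D(4), 22) = 17*I*√11 + 3*√2 = 3*√2 + 17*I*√11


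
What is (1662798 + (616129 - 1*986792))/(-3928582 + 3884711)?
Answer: -1292135/43871 ≈ -29.453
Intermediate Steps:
(1662798 + (616129 - 1*986792))/(-3928582 + 3884711) = (1662798 + (616129 - 986792))/(-43871) = (1662798 - 370663)*(-1/43871) = 1292135*(-1/43871) = -1292135/43871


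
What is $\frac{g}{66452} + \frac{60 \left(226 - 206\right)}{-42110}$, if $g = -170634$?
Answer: $- \frac{363257007}{139914686} \approx -2.5963$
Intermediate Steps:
$\frac{g}{66452} + \frac{60 \left(226 - 206\right)}{-42110} = - \frac{170634}{66452} + \frac{60 \left(226 - 206\right)}{-42110} = \left(-170634\right) \frac{1}{66452} + 60 \left(226 - 206\right) \left(- \frac{1}{42110}\right) = - \frac{85317}{33226} + 60 \cdot 20 \left(- \frac{1}{42110}\right) = - \frac{85317}{33226} + 1200 \left(- \frac{1}{42110}\right) = - \frac{85317}{33226} - \frac{120}{4211} = - \frac{363257007}{139914686}$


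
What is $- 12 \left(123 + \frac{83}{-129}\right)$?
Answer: $- \frac{63136}{43} \approx -1468.3$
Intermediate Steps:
$- 12 \left(123 + \frac{83}{-129}\right) = - 12 \left(123 + 83 \left(- \frac{1}{129}\right)\right) = - 12 \left(123 - \frac{83}{129}\right) = \left(-12\right) \frac{15784}{129} = - \frac{63136}{43}$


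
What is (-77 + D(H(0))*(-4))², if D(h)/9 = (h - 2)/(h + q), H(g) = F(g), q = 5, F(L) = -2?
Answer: 841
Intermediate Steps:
H(g) = -2
D(h) = 9*(-2 + h)/(5 + h) (D(h) = 9*((h - 2)/(h + 5)) = 9*((-2 + h)/(5 + h)) = 9*(-2 + h)/(5 + h))
(-77 + D(H(0))*(-4))² = (-77 + (9*(-2 - 2)/(5 - 2))*(-4))² = (-77 + (9*(-4)/3)*(-4))² = (-77 + (9*(⅓)*(-4))*(-4))² = (-77 - 12*(-4))² = (-77 + 48)² = (-29)² = 841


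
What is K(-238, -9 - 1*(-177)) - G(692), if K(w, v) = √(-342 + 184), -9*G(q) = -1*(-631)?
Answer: 631/9 + I*√158 ≈ 70.111 + 12.57*I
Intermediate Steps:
G(q) = -631/9 (G(q) = -(-1)*(-631)/9 = -⅑*631 = -631/9)
K(w, v) = I*√158 (K(w, v) = √(-158) = I*√158)
K(-238, -9 - 1*(-177)) - G(692) = I*√158 - 1*(-631/9) = I*√158 + 631/9 = 631/9 + I*√158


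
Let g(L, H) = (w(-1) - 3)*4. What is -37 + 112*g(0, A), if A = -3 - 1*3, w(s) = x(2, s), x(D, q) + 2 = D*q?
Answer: -3173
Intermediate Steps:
x(D, q) = -2 + D*q
w(s) = -2 + 2*s
A = -6 (A = -3 - 3 = -6)
g(L, H) = -28 (g(L, H) = ((-2 + 2*(-1)) - 3)*4 = ((-2 - 2) - 3)*4 = (-4 - 3)*4 = -7*4 = -28)
-37 + 112*g(0, A) = -37 + 112*(-28) = -37 - 3136 = -3173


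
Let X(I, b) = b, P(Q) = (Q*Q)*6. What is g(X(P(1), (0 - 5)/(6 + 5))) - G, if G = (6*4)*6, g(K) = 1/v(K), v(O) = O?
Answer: -731/5 ≈ -146.20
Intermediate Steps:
P(Q) = 6*Q² (P(Q) = Q²*6 = 6*Q²)
g(K) = 1/K
G = 144 (G = 24*6 = 144)
g(X(P(1), (0 - 5)/(6 + 5))) - G = 1/((0 - 5)/(6 + 5)) - 1*144 = 1/(-5/11) - 144 = -11/5 - 144 = -731/5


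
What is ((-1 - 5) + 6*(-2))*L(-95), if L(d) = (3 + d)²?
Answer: -152352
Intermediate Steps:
((-1 - 5) + 6*(-2))*L(-95) = ((-1 - 5) + 6*(-2))*(3 - 95)² = (-6 - 12)*(-92)² = -18*8464 = -152352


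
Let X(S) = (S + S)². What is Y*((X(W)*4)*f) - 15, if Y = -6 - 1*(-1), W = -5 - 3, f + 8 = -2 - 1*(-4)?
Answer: 30705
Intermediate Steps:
f = -6 (f = -8 + (-2 - 1*(-4)) = -8 + (-2 + 4) = -8 + 2 = -6)
W = -8
Y = -5 (Y = -6 + 1 = -5)
X(S) = 4*S² (X(S) = (2*S)² = 4*S²)
Y*((X(W)*4)*f) - 15 = -5*(4*(-8)²)*4*(-6) - 15 = -5*(4*64)*4*(-6) - 15 = -5*256*4*(-6) - 15 = -5120*(-6) - 15 = -5*(-6144) - 15 = 30720 - 15 = 30705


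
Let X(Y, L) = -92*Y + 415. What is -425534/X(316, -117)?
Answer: 425534/28657 ≈ 14.849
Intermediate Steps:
X(Y, L) = 415 - 92*Y
-425534/X(316, -117) = -425534/(415 - 92*316) = -425534/(415 - 29072) = -425534/(-28657) = -425534*(-1/28657) = 425534/28657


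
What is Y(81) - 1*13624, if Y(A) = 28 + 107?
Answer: -13489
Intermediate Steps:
Y(A) = 135
Y(81) - 1*13624 = 135 - 1*13624 = 135 - 13624 = -13489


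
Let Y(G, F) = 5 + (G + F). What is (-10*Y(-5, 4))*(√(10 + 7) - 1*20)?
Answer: 800 - 40*√17 ≈ 635.08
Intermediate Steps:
Y(G, F) = 5 + F + G (Y(G, F) = 5 + (F + G) = 5 + F + G)
(-10*Y(-5, 4))*(√(10 + 7) - 1*20) = (-10*(5 + 4 - 5))*(√(10 + 7) - 1*20) = (-10*4)*(√17 - 20) = -40*(-20 + √17) = 800 - 40*√17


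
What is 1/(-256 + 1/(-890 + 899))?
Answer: -9/2303 ≈ -0.0039079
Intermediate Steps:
1/(-256 + 1/(-890 + 899)) = 1/(-256 + 1/9) = 1/(-2303/9) = -9/2303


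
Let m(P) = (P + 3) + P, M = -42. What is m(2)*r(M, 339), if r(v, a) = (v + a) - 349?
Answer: -364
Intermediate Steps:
r(v, a) = -349 + a + v (r(v, a) = (a + v) - 349 = -349 + a + v)
m(P) = 3 + 2*P (m(P) = (3 + P) + P = 3 + 2*P)
m(2)*r(M, 339) = (3 + 2*2)*(-349 + 339 - 42) = (3 + 4)*(-52) = 7*(-52) = -364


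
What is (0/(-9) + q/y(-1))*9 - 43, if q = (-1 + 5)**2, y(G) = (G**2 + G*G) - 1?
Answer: 101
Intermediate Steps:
y(G) = -1 + 2*G**2 (y(G) = (G**2 + G**2) - 1 = 2*G**2 - 1 = -1 + 2*G**2)
q = 16 (q = 4**2 = 16)
(0/(-9) + q/y(-1))*9 - 43 = (0/(-9) + 16/(-1 + 2*(-1)**2))*9 - 43 = (0*(-1/9) + 16/(-1 + 2*1))*9 - 43 = (0 + 16/(-1 + 2))*9 - 43 = (0 + 16/1)*9 - 43 = (0 + 16*1)*9 - 43 = (0 + 16)*9 - 43 = 16*9 - 43 = 144 - 43 = 101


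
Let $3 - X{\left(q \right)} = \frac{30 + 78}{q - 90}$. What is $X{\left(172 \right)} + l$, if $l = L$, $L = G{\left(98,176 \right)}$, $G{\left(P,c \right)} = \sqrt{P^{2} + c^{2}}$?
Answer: $\frac{69}{41} + 2 \sqrt{10145} \approx 203.13$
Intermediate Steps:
$L = 2 \sqrt{10145}$ ($L = \sqrt{98^{2} + 176^{2}} = \sqrt{9604 + 30976} = \sqrt{40580} = 2 \sqrt{10145} \approx 201.44$)
$X{\left(q \right)} = 3 - \frac{108}{-90 + q}$ ($X{\left(q \right)} = 3 - \frac{30 + 78}{q - 90} = 3 - \frac{108}{-90 + q}$)
$l = 2 \sqrt{10145} \approx 201.44$
$X{\left(172 \right)} + l = \frac{3 \left(-126 + 172\right)}{-90 + 172} + 2 \sqrt{10145} = 3 \cdot \frac{1}{82} \cdot 46 + 2 \sqrt{10145} = \frac{69}{41} + 2 \sqrt{10145}$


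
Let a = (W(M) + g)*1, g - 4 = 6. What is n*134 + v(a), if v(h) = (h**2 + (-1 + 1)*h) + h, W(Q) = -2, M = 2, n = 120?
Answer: 16152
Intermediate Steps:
g = 10 (g = 4 + 6 = 10)
a = 8 (a = (-2 + 10)*1 = 8*1 = 8)
v(h) = h + h**2 (v(h) = (h**2 + 0*h) + h = (h**2 + 0) + h = h**2 + h = h + h**2)
n*134 + v(a) = 120*134 + 8*(1 + 8) = 16080 + 8*9 = 16080 + 72 = 16152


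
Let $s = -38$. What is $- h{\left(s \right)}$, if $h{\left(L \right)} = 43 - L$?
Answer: $-81$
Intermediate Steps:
$- h{\left(s \right)} = - (43 - -38) = - (43 + 38) = \left(-1\right) 81 = -81$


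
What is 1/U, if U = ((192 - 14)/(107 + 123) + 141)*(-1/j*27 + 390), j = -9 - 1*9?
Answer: 115/6383016 ≈ 1.8017e-5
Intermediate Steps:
j = -18 (j = -9 - 9 = -18)
U = 6383016/115 (U = ((192 - 14)/(107 + 123) + 141)*(-1/(-18)*27 + 390) = (178/230 + 141)*(-1*(-1/18)*27 + 390) = (178*(1/230) + 141)*((1/18)*27 + 390) = (89/115 + 141)*(3/2 + 390) = (16304/115)*(783/2) = 6383016/115 ≈ 55505.)
1/U = 1/(6383016/115) = 115/6383016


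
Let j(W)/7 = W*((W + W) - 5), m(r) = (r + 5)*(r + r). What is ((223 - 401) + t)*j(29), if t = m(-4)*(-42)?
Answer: 1699922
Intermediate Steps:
m(r) = 2*r*(5 + r) (m(r) = (5 + r)*(2*r) = 2*r*(5 + r))
t = 336 (t = (2*(-4)*(5 - 4))*(-42) = (2*(-4)*1)*(-42) = -8*(-42) = 336)
j(W) = 7*W*(-5 + 2*W) (j(W) = 7*(W*((W + W) - 5)) = 7*(W*(2*W - 5)) = 7*(W*(-5 + 2*W)) = 7*W*(-5 + 2*W))
((223 - 401) + t)*j(29) = ((223 - 401) + 336)*(7*29*(-5 + 2*29)) = (-178 + 336)*(7*29*(-5 + 58)) = 158*(7*29*53) = 158*10759 = 1699922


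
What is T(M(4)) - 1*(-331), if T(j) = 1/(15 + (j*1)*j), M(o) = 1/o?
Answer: 79787/241 ≈ 331.07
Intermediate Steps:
T(j) = 1/(15 + j**2) (T(j) = 1/(15 + j*j) = 1/(15 + j**2))
T(M(4)) - 1*(-331) = 1/(15 + (1/4)**2) - 1*(-331) = 1/(15 + (1/4)**2) + 331 = 1/(15 + 1/16) + 331 = 1/(241/16) + 331 = 16/241 + 331 = 79787/241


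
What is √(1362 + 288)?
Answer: 5*√66 ≈ 40.620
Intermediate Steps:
√(1362 + 288) = √1650 = 5*√66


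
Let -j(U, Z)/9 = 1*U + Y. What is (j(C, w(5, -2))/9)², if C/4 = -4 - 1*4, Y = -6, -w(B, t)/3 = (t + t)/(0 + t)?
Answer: 1444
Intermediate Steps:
w(B, t) = -6 (w(B, t) = -3*(t + t)/(0 + t) = -3*2*t/t = -3*2 = -6)
C = -32 (C = 4*(-4 - 1*4) = 4*(-4 - 4) = 4*(-8) = -32)
j(U, Z) = 54 - 9*U (j(U, Z) = -9*(1*U - 6) = -9*(U - 6) = -9*(-6 + U) = 54 - 9*U)
(j(C, w(5, -2))/9)² = ((54 - 9*(-32))/9)² = ((54 + 288)*(⅑))² = (342*(⅑))² = 38² = 1444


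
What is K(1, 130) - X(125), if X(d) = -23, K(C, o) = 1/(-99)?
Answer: 2276/99 ≈ 22.990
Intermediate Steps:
K(C, o) = -1/99
K(1, 130) - X(125) = -1/99 - 1*(-23) = -1/99 + 23 = 2276/99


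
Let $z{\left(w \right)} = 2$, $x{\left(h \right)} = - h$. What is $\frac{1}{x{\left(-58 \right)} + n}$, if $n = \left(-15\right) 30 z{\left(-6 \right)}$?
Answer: $- \frac{1}{842} \approx -0.0011876$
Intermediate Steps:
$n = -900$ ($n = \left(-15\right) 30 \cdot 2 = \left(-450\right) 2 = -900$)
$\frac{1}{x{\left(-58 \right)} + n} = \frac{1}{\left(-1\right) \left(-58\right) - 900} = \frac{1}{58 - 900} = \frac{1}{-842} = - \frac{1}{842}$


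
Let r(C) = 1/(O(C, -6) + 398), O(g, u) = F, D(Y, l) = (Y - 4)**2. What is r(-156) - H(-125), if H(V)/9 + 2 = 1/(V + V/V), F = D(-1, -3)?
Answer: 948067/52452 ≈ 18.075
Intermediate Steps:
D(Y, l) = (-4 + Y)**2
F = 25 (F = (-4 - 1)**2 = (-5)**2 = 25)
O(g, u) = 25
r(C) = 1/423 (r(C) = 1/(25 + 398) = 1/423)
H(V) = -18 + 9/(1 + V) (H(V) = -18 + 9/(V + V/V) = -18 + 9/(V + 1) = -18 + 9/(1 + V))
r(-156) - H(-125) = 1/423 - 9*(-1 - 2*(-125))/(1 - 125) = 1/423 - 9*(-1 + 250)/(-124) = 1/423 - 9*(-1)*249/124 = 1/423 - 1*(-2241/124) = 1/423 + 2241/124 = 948067/52452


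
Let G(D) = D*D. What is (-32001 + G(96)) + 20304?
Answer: -2481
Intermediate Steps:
G(D) = D²
(-32001 + G(96)) + 20304 = (-32001 + 96²) + 20304 = (-32001 + 9216) + 20304 = -22785 + 20304 = -2481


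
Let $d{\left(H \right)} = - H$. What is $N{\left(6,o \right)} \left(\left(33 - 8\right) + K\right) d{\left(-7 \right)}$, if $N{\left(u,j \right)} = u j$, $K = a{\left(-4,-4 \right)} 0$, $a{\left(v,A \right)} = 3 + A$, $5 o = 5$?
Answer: $1050$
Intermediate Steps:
$o = 1$ ($o = \frac{1}{5} \cdot 5 = 1$)
$K = 0$ ($K = \left(3 - 4\right) 0 = \left(-1\right) 0 = 0$)
$N{\left(u,j \right)} = j u$
$N{\left(6,o \right)} \left(\left(33 - 8\right) + K\right) d{\left(-7 \right)} = 1 \cdot 6 \left(\left(33 - 8\right) + 0\right) \left(\left(-1\right) \left(-7\right)\right) = 6 \left(\left(33 - 8\right) + 0\right) 7 = 6 \left(25 + 0\right) 7 = 6 \cdot 25 \cdot 7 = 6 \cdot 175 = 1050$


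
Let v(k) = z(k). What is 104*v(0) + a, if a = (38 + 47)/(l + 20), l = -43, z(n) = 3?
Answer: 7091/23 ≈ 308.30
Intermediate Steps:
v(k) = 3
a = -85/23 (a = (38 + 47)/(-43 + 20) = 85/(-23) = 85*(-1/23) = -85/23 ≈ -3.6957)
104*v(0) + a = 104*3 - 85/23 = 312 - 85/23 = 7091/23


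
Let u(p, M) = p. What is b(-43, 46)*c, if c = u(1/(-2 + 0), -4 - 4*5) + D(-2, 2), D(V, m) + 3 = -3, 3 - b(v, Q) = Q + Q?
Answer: 1157/2 ≈ 578.50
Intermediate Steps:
b(v, Q) = 3 - 2*Q (b(v, Q) = 3 - (Q + Q) = 3 - 2*Q)
D(V, m) = -6 (D(V, m) = -3 - 3 = -6)
c = -13/2 (c = 1/(-2 + 0) - 6 = 1/(-2) - 6 = -½ - 6 = -13/2 ≈ -6.5000)
b(-43, 46)*c = (3 - 2*46)*(-13/2) = (3 - 92)*(-13/2) = -89*(-13/2) = 1157/2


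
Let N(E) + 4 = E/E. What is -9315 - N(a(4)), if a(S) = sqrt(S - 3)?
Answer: -9312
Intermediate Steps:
a(S) = sqrt(-3 + S)
N(E) = -3 (N(E) = -4 + E/E = -4 + 1 = -3)
-9315 - N(a(4)) = -9315 - 1*(-3) = -9315 + 3 = -9312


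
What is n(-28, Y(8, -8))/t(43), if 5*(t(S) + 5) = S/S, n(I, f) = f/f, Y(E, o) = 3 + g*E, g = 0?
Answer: -5/24 ≈ -0.20833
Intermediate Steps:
Y(E, o) = 3 (Y(E, o) = 3 + 0*E = 3 + 0 = 3)
n(I, f) = 1
t(S) = -24/5 (t(S) = -5 + (S/S)/5 = -5 + (1/5)*1 = -5 + 1/5 = -24/5)
n(-28, Y(8, -8))/t(43) = 1/(-24/5) = 1*(-5/24) = -5/24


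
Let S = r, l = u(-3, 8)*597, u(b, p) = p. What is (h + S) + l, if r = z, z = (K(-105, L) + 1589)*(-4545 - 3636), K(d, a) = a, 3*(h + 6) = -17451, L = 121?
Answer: -13990557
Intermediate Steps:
h = -5823 (h = -6 + (⅓)*(-17451) = -6 - 5817 = -5823)
l = 4776 (l = 8*597 = 4776)
z = -13989510 (z = (121 + 1589)*(-4545 - 3636) = 1710*(-8181) = -13989510)
r = -13989510
S = -13989510
(h + S) + l = (-5823 - 13989510) + 4776 = -13995333 + 4776 = -13990557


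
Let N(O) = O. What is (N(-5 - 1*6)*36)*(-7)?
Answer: 2772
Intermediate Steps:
(N(-5 - 1*6)*36)*(-7) = ((-5 - 1*6)*36)*(-7) = ((-5 - 6)*36)*(-7) = -11*36*(-7) = -396*(-7) = 2772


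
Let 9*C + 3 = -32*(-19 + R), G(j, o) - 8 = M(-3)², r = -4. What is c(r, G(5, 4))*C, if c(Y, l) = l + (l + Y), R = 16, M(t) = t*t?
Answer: 1798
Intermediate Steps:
M(t) = t²
G(j, o) = 89 (G(j, o) = 8 + ((-3)²)² = 8 + 9² = 8 + 81 = 89)
c(Y, l) = Y + 2*l (c(Y, l) = l + (Y + l) = Y + 2*l)
C = 31/3 (C = -⅓ + (-32*(-19 + 16))/9 = -⅓ + (-32*(-3))/9 = -⅓ + (⅑)*96 = -⅓ + 32/3 = 31/3 ≈ 10.333)
c(r, G(5, 4))*C = (-4 + 2*89)*(31/3) = (-4 + 178)*(31/3) = 174*(31/3) = 1798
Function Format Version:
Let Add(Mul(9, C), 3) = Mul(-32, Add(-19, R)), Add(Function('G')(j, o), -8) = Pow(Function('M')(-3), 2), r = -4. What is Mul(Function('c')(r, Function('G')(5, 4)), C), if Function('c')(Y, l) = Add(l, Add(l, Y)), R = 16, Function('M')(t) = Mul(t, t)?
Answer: 1798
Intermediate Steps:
Function('M')(t) = Pow(t, 2)
Function('G')(j, o) = 89 (Function('G')(j, o) = Add(8, Pow(Pow(-3, 2), 2)) = Add(8, Pow(9, 2)) = Add(8, 81) = 89)
Function('c')(Y, l) = Add(Y, Mul(2, l)) (Function('c')(Y, l) = Add(l, Add(Y, l)) = Add(Y, Mul(2, l)))
C = Rational(31, 3) (C = Add(Rational(-1, 3), Mul(Rational(1, 9), Mul(-32, Add(-19, 16)))) = Add(Rational(-1, 3), Mul(Rational(1, 9), Mul(-32, -3))) = Add(Rational(-1, 3), Mul(Rational(1, 9), 96)) = Add(Rational(-1, 3), Rational(32, 3)) = Rational(31, 3) ≈ 10.333)
Mul(Function('c')(r, Function('G')(5, 4)), C) = Mul(Add(-4, Mul(2, 89)), Rational(31, 3)) = Mul(Add(-4, 178), Rational(31, 3)) = Mul(174, Rational(31, 3)) = 1798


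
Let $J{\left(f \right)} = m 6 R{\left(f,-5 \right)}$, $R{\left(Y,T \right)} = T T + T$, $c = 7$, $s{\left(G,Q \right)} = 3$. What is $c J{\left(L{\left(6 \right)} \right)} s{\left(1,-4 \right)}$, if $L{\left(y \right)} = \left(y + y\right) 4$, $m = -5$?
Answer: $-12600$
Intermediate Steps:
$R{\left(Y,T \right)} = T + T^{2}$ ($R{\left(Y,T \right)} = T^{2} + T = T + T^{2}$)
$L{\left(y \right)} = 8 y$ ($L{\left(y \right)} = 2 y 4 = 8 y$)
$J{\left(f \right)} = -600$ ($J{\left(f \right)} = \left(-5\right) 6 \left(- 5 \left(1 - 5\right)\right) = - 30 \left(\left(-5\right) \left(-4\right)\right) = \left(-30\right) 20 = -600$)
$c J{\left(L{\left(6 \right)} \right)} s{\left(1,-4 \right)} = 7 \left(-600\right) 3 = \left(-4200\right) 3 = -12600$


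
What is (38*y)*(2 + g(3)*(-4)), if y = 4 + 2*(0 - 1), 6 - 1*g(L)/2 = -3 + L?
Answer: -3496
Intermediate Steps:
g(L) = 18 - 2*L (g(L) = 12 - 2*(-3 + L) = 12 + (6 - 2*L) = 18 - 2*L)
y = 2 (y = 4 + 2*(-1) = 4 - 2 = 2)
(38*y)*(2 + g(3)*(-4)) = (38*2)*(2 + (18 - 2*3)*(-4)) = 76*(2 + (18 - 6)*(-4)) = 76*(2 + 12*(-4)) = 76*(2 - 48) = 76*(-46) = -3496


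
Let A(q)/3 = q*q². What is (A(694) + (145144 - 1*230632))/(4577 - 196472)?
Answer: -334226888/63965 ≈ -5225.2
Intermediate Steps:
A(q) = 3*q³ (A(q) = 3*(q*q²) = 3*q³)
(A(694) + (145144 - 1*230632))/(4577 - 196472) = (3*694³ + (145144 - 1*230632))/(4577 - 196472) = (3*334255384 + (145144 - 230632))/(-191895) = (1002766152 - 85488)*(-1/191895) = 1002680664*(-1/191895) = -334226888/63965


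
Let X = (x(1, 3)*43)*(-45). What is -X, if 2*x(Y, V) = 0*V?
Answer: 0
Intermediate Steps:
x(Y, V) = 0 (x(Y, V) = (0*V)/2 = (½)*0 = 0)
X = 0 (X = (0*43)*(-45) = 0*(-45) = 0)
-X = -1*0 = 0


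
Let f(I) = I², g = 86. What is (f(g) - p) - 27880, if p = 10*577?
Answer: -26254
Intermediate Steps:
p = 5770
(f(g) - p) - 27880 = (86² - 1*5770) - 27880 = (7396 - 5770) - 27880 = 1626 - 27880 = -26254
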